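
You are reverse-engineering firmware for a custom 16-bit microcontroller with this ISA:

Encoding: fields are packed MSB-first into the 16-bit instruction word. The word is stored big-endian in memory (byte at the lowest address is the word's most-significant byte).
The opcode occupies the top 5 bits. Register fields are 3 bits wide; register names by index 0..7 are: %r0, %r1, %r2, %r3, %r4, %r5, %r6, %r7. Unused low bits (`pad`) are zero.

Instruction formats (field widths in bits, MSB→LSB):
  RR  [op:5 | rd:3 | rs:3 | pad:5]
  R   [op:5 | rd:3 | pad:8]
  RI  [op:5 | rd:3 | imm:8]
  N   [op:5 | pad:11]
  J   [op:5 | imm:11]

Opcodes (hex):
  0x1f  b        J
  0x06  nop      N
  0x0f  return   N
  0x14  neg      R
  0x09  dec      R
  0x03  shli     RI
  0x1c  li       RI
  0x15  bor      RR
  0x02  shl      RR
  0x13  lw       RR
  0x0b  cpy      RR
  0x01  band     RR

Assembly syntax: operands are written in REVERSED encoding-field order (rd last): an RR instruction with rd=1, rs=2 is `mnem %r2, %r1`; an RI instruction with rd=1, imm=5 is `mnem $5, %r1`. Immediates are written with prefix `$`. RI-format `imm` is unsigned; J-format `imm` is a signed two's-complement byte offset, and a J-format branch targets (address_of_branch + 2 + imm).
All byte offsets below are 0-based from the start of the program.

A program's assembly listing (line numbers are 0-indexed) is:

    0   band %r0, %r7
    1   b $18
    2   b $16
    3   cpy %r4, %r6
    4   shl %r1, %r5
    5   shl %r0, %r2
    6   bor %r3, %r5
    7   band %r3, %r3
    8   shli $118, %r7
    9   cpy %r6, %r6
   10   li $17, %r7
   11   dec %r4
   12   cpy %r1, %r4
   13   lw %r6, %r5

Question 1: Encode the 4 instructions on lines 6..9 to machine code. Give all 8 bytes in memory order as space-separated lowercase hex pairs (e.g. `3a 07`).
ad 60 0b 60 1f 76 5e c0

line 6 (bor): pack op=0x15:5|rd=5:3|rs=3:3|pad=0:5 = 0xad60; big→ ad 60
line 7 (band): pack op=0x1:5|rd=3:3|rs=3:3|pad=0:5 = 0x0b60; big→ 0b 60
line 8 (shli): pack op=0x3:5|rd=7:3|imm=118:8 = 0x1f76; big→ 1f 76
line 9 (cpy): pack op=0xb:5|rd=6:3|rs=6:3|pad=0:5 = 0x5ec0; big→ 5e c0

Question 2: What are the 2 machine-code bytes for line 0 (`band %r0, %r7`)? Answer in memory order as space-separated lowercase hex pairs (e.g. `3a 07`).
0. band fields op=0x1:5|rd=7:3|rs=0:3|pad=0:5 → word 0f00h → 0f 00

0f 00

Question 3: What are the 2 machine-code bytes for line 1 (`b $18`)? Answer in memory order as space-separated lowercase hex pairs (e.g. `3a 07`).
line 1 (b): pack op=0x1f:5|imm=18:11 = 0xf812; big→ f8 12

f8 12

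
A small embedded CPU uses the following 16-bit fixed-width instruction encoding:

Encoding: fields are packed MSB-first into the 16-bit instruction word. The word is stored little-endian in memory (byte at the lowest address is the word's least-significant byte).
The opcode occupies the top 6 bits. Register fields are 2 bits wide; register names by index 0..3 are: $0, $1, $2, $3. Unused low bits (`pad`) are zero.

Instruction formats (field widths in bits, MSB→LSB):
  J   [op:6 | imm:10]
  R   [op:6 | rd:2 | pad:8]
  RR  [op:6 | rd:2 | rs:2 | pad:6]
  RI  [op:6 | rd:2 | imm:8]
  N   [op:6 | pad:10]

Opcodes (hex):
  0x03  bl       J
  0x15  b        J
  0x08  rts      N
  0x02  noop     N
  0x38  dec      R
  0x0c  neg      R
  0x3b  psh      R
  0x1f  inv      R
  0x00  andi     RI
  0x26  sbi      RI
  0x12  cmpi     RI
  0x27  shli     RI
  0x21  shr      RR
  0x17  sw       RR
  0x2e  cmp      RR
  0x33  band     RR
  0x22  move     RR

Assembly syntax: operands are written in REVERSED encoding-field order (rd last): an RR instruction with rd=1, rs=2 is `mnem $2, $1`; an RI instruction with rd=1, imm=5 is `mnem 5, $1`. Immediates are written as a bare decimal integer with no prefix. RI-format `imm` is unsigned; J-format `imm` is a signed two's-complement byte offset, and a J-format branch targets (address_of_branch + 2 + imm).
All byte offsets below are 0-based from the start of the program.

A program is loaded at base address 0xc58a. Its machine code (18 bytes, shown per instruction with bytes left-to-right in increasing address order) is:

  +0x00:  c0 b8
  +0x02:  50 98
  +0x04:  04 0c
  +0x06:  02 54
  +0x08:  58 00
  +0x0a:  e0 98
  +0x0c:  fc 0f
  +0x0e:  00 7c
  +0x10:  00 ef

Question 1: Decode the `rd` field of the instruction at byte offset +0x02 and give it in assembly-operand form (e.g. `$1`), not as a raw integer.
[02] 50 98 → 0x9850
  top 6b → 0x26 → sbi [RI]
  rd@[9:8]=0x0 ⇒ $0
  imm@[7:0]=0x50 ⇒ 80

$0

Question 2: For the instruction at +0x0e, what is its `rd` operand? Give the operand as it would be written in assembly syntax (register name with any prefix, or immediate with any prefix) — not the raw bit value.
$0

@+0e  little-endian(00 7c) = 0x7c00
  opcode bits[15:10]=0x1f: inv/R
  rd@[9:8]=0x0 ⇒ $0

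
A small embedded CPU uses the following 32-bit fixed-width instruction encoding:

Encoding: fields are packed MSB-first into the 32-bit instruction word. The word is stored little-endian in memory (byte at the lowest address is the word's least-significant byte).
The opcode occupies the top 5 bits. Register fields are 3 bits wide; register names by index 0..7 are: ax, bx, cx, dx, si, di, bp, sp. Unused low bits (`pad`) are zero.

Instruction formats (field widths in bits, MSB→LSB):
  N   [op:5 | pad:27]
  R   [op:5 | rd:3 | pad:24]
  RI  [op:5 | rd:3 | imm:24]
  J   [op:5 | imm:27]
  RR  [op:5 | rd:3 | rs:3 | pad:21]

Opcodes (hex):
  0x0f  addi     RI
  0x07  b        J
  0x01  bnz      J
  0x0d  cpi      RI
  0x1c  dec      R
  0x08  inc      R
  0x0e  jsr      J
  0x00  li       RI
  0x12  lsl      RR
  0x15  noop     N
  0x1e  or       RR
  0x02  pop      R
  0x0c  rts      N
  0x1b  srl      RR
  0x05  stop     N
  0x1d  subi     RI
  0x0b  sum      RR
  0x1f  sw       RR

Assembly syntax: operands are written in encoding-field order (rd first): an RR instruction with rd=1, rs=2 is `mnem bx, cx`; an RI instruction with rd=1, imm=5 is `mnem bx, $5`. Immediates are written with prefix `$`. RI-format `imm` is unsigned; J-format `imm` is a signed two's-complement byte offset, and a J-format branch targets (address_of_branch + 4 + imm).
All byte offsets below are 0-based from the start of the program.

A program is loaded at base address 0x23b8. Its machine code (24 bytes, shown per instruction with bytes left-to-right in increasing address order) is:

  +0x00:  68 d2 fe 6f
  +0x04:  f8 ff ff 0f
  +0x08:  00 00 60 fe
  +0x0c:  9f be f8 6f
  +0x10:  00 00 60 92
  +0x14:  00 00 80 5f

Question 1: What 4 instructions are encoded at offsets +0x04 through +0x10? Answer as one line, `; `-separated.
+0x04: f8 ff ff 0f ⇒ word 0x0ffffff8 (little)
  opcode bits[31:27]=0x1: bnz/J
  [26:0] imm=134217720 (s27→-8) = $-8
+0x08: 00 00 60 fe ⇒ word 0xfe600000 (little)
  opcode bits[31:27]=0x1f: sw/RR
  [26:24] rd=6 = bp
  [23:21] rs=3 = dx
+0x0c: 9f be f8 6f ⇒ word 0x6ff8be9f (little)
  opcode bits[31:27]=0xd: cpi/RI
  [26:24] rd=7 = sp
  [23:0] imm=16301727 = $16301727
+0x10: 00 00 60 92 ⇒ word 0x92600000 (little)
  opcode bits[31:27]=0x12: lsl/RR
  [26:24] rd=2 = cx
  [23:21] rs=3 = dx

bnz $-8; sw bp, dx; cpi sp, $16301727; lsl cx, dx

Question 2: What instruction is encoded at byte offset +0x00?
+0x00: 68 d2 fe 6f ⇒ word 0x6ffed268 (little)
  top 5b → 0xd → cpi [RI]
  [26:24] rd=7 = sp
  [23:0] imm=16700008 = $16700008

cpi sp, $16700008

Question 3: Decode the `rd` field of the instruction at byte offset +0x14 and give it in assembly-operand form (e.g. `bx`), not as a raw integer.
sp

[14] 00 00 80 5f → 0x5f800000
  opcode bits[31:27]=0xb: sum/RR
  rd: (w>>24)&0x7=0x7 → sp
  rs: (w>>21)&0x7=0x4 → si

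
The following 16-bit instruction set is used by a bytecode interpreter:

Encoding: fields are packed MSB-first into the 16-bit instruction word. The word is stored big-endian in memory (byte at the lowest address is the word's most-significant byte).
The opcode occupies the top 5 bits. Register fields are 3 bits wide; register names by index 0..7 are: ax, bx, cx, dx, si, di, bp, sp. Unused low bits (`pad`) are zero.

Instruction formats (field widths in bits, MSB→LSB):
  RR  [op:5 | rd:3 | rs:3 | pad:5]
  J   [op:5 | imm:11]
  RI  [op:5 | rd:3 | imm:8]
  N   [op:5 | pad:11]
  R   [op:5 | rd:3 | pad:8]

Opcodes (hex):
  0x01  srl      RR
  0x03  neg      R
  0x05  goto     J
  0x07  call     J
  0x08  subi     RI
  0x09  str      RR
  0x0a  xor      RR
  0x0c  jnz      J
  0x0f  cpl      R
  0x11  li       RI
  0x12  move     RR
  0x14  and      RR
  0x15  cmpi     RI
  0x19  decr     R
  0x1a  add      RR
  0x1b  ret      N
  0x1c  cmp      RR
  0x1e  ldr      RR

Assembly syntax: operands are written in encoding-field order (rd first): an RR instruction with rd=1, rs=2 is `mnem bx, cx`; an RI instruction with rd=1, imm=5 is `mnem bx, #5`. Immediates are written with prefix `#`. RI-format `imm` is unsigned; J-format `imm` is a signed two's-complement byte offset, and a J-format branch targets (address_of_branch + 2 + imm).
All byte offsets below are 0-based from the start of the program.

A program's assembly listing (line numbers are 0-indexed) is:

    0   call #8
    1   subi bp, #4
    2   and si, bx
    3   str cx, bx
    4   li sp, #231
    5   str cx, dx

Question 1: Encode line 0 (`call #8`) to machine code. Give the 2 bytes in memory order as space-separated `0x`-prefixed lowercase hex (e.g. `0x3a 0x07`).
line 0 (call): pack op=0x7:5|imm=8:11 = 0x3808; big→ 38 08

0x38 0x08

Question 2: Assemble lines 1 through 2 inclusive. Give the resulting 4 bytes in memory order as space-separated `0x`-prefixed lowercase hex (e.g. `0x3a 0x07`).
0x46 0x04 0xa4 0x20

1. subi fields op=0x8:5|rd=6:3|imm=4:8 → word 4604h → 46 04
2. and fields op=0x14:5|rd=4:3|rs=1:3|pad=0:5 → word a420h → a4 20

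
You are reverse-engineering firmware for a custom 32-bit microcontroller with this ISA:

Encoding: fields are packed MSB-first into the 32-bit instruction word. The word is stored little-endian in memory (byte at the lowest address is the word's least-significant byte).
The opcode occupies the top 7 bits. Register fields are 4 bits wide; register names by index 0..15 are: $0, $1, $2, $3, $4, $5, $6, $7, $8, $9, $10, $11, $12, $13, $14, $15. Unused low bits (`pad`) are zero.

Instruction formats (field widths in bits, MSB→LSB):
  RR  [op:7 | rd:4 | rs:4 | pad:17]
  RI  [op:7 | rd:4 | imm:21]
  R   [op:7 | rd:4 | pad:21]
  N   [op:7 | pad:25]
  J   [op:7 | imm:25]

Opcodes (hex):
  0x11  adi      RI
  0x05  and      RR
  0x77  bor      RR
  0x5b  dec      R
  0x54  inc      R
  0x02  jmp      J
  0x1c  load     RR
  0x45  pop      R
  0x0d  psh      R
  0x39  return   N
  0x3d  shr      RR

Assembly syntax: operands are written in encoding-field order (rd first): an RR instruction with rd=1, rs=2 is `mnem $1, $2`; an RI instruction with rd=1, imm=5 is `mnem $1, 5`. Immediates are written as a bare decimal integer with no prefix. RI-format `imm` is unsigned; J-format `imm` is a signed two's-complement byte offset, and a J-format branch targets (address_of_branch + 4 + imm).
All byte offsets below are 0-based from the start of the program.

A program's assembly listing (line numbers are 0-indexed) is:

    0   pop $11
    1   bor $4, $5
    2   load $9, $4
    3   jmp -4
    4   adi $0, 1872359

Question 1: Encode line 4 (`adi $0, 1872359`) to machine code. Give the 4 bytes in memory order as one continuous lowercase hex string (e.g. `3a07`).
e7911c22

L4: adi op=0x11:7|rd=0:4|imm=1872359:21 ⇒ 0x221c91e7 ⇒ little e7 91 1c 22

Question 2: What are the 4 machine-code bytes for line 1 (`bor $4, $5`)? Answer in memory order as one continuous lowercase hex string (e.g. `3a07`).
line 1 (bor): pack op=0x77:7|rd=4:4|rs=5:4|pad=0:17 = 0xee8a0000; little→ 00 00 8a ee

00008aee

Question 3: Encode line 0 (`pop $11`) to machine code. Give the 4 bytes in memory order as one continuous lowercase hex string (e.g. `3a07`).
0000608b

line 0 (pop): pack op=0x45:7|rd=11:4|pad=0:21 = 0x8b600000; little→ 00 00 60 8b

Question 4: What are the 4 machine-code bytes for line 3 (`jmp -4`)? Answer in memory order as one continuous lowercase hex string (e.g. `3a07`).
line 3 (jmp): pack op=0x2:7|imm=-4:25 = 0x05fffffc; little→ fc ff ff 05

fcffff05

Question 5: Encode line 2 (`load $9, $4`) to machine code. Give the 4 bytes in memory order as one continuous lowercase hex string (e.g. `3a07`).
00002839

L2: load op=0x1c:7|rd=9:4|rs=4:4|pad=0:17 ⇒ 0x39280000 ⇒ little 00 00 28 39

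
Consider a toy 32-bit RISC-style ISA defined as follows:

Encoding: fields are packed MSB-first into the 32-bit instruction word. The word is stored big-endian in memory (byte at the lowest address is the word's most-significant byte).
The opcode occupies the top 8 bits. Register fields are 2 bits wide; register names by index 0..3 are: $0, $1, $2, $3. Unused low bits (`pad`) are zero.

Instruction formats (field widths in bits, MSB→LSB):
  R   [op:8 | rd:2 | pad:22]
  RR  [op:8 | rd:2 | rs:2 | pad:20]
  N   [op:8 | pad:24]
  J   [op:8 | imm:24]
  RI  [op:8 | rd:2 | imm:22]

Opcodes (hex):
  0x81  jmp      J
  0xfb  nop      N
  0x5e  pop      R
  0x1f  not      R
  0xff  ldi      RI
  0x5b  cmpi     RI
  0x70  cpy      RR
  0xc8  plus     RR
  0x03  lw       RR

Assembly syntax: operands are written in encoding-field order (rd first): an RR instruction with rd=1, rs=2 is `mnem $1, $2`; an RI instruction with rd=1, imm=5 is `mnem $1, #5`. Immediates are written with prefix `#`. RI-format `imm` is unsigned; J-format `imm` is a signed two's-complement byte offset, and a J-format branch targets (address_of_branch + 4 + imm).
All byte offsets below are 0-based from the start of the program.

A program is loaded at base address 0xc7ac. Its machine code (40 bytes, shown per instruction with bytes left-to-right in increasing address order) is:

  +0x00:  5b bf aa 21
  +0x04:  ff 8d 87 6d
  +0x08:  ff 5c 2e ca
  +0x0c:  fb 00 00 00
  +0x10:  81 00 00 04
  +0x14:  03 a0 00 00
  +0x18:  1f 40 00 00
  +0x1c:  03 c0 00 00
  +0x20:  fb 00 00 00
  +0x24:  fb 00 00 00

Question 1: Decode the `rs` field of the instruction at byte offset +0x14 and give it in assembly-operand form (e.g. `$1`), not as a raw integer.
@+14  big-endian(03 a0 00 00) = 0x03a00000
  op=0x03a00000>>24=0x3 ⇒ lw (RR)
  rd: (w>>22)&0x3=0x2 → $2
  rs: (w>>20)&0x3=0x2 → $2

$2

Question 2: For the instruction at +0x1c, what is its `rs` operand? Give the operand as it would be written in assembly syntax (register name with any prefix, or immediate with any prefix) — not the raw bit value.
+0x1c: 03 c0 00 00 ⇒ word 0x03c00000 (big)
  opcode bits[31:24]=0x3: lw/RR
  rd: (w>>22)&0x3=0x3 → $3
  rs: (w>>20)&0x3=0x0 → $0

$0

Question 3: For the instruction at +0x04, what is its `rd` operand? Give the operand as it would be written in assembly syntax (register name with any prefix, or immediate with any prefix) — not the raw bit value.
off 0x04: read ff 8d 87 6d as big → 0xff8d876d
  top 8b → 0xff → ldi [RI]
  rd: (w>>22)&0x3=0x2 → $2
  imm: (w>>0)&0x3fffff=0xd876d → #886637

$2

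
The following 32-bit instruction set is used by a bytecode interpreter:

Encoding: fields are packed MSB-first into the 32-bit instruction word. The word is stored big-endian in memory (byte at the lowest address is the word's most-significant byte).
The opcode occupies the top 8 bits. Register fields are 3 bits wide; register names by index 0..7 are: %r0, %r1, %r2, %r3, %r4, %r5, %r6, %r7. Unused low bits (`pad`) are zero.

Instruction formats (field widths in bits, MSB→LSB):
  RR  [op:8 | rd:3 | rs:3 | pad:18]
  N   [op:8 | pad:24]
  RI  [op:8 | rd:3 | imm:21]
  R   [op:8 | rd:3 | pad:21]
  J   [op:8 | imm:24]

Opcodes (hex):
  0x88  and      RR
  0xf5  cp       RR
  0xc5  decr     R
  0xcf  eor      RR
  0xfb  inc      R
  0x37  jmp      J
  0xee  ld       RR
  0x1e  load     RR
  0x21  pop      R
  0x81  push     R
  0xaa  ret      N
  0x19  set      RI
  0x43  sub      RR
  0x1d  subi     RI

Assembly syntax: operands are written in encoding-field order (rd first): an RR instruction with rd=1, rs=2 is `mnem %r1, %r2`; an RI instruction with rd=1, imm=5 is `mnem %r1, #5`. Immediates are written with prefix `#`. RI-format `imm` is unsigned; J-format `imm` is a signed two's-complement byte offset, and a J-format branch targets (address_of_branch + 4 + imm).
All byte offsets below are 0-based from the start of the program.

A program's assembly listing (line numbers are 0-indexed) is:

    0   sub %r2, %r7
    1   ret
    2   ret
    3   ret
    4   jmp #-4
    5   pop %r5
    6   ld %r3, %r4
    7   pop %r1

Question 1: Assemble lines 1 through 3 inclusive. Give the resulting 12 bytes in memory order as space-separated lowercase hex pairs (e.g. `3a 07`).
line 1 (ret): pack op=0xaa:8|pad=0:24 = 0xaa000000; big→ aa 00 00 00
line 2 (ret): pack op=0xaa:8|pad=0:24 = 0xaa000000; big→ aa 00 00 00
line 3 (ret): pack op=0xaa:8|pad=0:24 = 0xaa000000; big→ aa 00 00 00

aa 00 00 00 aa 00 00 00 aa 00 00 00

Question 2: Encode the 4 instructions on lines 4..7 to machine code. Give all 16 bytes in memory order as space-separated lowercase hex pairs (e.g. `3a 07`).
37 ff ff fc 21 a0 00 00 ee 70 00 00 21 20 00 00

L4: jmp op=0x37:8|imm=-4:24 ⇒ 0x37fffffc ⇒ big 37 ff ff fc
L5: pop op=0x21:8|rd=5:3|pad=0:21 ⇒ 0x21a00000 ⇒ big 21 a0 00 00
L6: ld op=0xee:8|rd=3:3|rs=4:3|pad=0:18 ⇒ 0xee700000 ⇒ big ee 70 00 00
L7: pop op=0x21:8|rd=1:3|pad=0:21 ⇒ 0x21200000 ⇒ big 21 20 00 00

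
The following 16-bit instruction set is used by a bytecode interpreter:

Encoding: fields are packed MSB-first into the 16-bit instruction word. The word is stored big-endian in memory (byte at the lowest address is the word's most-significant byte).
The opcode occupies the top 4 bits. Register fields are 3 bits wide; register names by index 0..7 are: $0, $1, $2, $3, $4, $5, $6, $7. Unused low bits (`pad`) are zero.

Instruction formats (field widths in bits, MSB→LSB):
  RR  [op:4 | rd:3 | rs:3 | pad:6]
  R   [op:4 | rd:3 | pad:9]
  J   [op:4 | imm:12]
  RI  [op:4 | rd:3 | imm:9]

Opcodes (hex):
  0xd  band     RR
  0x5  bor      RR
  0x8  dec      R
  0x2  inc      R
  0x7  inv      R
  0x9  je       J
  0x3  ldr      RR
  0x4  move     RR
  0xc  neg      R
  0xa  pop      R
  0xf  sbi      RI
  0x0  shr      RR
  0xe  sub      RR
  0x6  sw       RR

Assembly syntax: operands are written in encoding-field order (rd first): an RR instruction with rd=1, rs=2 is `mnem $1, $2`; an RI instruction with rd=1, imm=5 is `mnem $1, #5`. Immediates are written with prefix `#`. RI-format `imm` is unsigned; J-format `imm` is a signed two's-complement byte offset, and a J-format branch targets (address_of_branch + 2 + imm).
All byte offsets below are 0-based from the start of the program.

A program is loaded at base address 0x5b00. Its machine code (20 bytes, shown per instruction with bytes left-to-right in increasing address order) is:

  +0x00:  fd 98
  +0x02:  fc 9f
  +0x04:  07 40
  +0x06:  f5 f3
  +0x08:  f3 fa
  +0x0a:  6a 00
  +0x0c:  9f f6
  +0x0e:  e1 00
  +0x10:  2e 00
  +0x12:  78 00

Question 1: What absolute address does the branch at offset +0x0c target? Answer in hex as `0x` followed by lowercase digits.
0x5b04

off 0x0c: read 9f f6 as big → 0x9ff6
  top 4b → 0x9 → je [J]
  imm: (w>>0)&0xfff=0xff6 (s12→-10) → #-10
  target = base 0x5b00 + off 0x0c + 2 + imm -10 = 0x5b04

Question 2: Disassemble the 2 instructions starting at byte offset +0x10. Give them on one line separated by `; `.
off 0x10: read 2e 00 as big → 0x2e00
  opcode bits[15:12]=0x2: inc/R
  [11:9] rd=7 = $7
off 0x12: read 78 00 as big → 0x7800
  opcode bits[15:12]=0x7: inv/R
  [11:9] rd=4 = $4

inc $7; inv $4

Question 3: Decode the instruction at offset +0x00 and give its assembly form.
[00] fd 98 → 0xfd98
  opcode bits[15:12]=0xf: sbi/RI
  rd: (w>>9)&0x7=0x6 → $6
  imm: (w>>0)&0x1ff=0x198 → #408

sbi $6, #408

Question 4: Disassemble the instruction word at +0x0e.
+0x0e: e1 00 ⇒ word 0xe100 (big)
  top 4b → 0xe → sub [RR]
  [11:9] rd=0 = $0
  [8:6] rs=4 = $4

sub $0, $4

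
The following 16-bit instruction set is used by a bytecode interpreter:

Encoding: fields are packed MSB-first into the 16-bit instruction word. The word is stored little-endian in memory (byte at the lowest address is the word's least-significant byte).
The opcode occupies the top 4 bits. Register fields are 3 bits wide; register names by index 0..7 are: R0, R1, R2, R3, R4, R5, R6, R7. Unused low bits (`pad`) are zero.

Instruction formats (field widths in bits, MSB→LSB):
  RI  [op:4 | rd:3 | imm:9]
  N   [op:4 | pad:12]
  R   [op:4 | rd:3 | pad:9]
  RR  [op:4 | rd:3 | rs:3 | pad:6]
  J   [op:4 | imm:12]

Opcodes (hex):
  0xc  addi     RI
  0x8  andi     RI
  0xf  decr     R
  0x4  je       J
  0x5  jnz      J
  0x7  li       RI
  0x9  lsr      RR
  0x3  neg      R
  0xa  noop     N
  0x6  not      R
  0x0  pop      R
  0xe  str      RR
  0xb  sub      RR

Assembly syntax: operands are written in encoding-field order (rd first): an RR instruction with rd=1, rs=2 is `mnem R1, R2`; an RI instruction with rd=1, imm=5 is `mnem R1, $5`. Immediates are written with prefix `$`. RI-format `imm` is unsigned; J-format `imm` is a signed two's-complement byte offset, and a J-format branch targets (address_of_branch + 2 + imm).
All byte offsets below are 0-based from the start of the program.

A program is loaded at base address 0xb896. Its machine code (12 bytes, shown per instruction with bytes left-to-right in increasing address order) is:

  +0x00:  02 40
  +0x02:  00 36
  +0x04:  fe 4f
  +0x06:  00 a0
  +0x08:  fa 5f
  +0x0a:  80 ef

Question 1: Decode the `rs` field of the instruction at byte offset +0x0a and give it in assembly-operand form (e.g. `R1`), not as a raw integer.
R6

[0a] 80 ef → 0xef80
  top 4b → 0xe → str [RR]
  rd@[11:9]=0x7 ⇒ R7
  rs@[8:6]=0x6 ⇒ R6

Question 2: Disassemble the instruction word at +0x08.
@+08  little-endian(fa 5f) = 0x5ffa
  top 4b → 0x5 → jnz [J]
  [11:0] imm=4090 (s12→-6) = $-6

jnz $-6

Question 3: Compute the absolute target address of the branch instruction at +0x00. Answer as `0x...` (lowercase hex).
0xb89a

[00] 02 40 → 0x4002
  op=0x4002>>12=0x4 ⇒ je (J)
  imm: (w>>0)&0xfff=0x2 → $2
  target = base 0xb896 + off 0x00 + 2 + imm 2 = 0xb89a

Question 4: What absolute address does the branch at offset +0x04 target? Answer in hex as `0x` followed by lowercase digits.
0xb89a

off 0x04: read fe 4f as little → 0x4ffe
  top 4b → 0x4 → je [J]
  imm: (w>>0)&0xfff=0xffe (s12→-2) → $-2
  target = base 0xb896 + off 0x04 + 2 + imm -2 = 0xb89a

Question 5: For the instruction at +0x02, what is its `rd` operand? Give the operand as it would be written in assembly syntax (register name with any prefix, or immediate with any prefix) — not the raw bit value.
R3

+0x02: 00 36 ⇒ word 0x3600 (little)
  op=0x3600>>12=0x3 ⇒ neg (R)
  rd: (w>>9)&0x7=0x3 → R3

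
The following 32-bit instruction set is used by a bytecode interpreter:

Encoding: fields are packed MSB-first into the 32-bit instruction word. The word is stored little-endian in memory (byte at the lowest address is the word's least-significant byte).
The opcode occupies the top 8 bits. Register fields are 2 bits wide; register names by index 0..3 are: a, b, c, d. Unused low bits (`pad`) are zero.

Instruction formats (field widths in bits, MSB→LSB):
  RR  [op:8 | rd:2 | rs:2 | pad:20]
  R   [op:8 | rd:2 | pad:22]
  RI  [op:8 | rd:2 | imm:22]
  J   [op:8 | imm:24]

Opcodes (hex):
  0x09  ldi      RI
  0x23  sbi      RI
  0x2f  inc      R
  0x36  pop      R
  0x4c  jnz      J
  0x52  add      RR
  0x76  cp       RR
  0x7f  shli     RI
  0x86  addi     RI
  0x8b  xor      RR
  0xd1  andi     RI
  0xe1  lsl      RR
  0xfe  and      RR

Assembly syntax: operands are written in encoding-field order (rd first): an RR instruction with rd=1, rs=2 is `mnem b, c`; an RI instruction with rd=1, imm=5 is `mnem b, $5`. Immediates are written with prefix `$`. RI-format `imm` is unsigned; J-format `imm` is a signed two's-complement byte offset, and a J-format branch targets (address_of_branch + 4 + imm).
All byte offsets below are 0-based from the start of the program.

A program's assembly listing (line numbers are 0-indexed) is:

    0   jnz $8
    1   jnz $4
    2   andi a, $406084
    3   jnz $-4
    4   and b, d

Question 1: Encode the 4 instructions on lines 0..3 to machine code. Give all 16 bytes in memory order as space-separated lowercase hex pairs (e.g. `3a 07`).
L0: jnz op=0x4c:8|imm=8:24 ⇒ 0x4c000008 ⇒ little 08 00 00 4c
L1: jnz op=0x4c:8|imm=4:24 ⇒ 0x4c000004 ⇒ little 04 00 00 4c
L2: andi op=0xd1:8|rd=0:2|imm=406084:22 ⇒ 0xd1063244 ⇒ little 44 32 06 d1
L3: jnz op=0x4c:8|imm=-4:24 ⇒ 0x4cfffffc ⇒ little fc ff ff 4c

08 00 00 4c 04 00 00 4c 44 32 06 d1 fc ff ff 4c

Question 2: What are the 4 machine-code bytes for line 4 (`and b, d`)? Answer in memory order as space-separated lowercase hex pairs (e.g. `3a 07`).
00 00 70 fe

line 4 (and): pack op=0xfe:8|rd=1:2|rs=3:2|pad=0:20 = 0xfe700000; little→ 00 00 70 fe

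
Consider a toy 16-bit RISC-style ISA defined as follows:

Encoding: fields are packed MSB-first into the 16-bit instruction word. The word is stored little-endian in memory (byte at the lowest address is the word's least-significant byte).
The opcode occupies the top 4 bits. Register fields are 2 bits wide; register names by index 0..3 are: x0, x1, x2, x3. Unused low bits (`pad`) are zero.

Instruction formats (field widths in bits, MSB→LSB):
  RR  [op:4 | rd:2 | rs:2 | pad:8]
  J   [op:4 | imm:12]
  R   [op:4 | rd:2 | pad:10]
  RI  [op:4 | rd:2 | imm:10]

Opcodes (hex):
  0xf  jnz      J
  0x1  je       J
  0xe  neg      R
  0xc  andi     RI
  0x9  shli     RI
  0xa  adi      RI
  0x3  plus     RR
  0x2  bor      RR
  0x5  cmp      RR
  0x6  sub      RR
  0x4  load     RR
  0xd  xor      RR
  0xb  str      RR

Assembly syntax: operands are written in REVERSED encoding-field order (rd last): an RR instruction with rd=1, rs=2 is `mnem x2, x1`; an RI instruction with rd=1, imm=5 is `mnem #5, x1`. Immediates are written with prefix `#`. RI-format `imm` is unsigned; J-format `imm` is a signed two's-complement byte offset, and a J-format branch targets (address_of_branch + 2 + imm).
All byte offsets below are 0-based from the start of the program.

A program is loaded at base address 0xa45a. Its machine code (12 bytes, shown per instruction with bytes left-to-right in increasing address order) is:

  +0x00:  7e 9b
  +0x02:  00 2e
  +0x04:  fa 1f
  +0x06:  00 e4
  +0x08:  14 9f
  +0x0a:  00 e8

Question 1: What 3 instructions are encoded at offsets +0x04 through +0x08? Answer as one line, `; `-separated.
je #-6; neg x1; shli #788, x3

[04] fa 1f → 0x1ffa
  opcode bits[15:12]=0x1: je/J
  imm: (w>>0)&0xfff=0xffa (s12→-6) → #-6
[06] 00 e4 → 0xe400
  opcode bits[15:12]=0xe: neg/R
  rd: (w>>10)&0x3=0x1 → x1
[08] 14 9f → 0x9f14
  opcode bits[15:12]=0x9: shli/RI
  rd: (w>>10)&0x3=0x3 → x3
  imm: (w>>0)&0x3ff=0x314 → #788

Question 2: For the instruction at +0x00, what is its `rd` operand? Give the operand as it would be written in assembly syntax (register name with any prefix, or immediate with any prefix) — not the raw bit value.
x2

off 0x00: read 7e 9b as little → 0x9b7e
  top 4b → 0x9 → shli [RI]
  [11:10] rd=2 = x2
  [9:0] imm=894 = #894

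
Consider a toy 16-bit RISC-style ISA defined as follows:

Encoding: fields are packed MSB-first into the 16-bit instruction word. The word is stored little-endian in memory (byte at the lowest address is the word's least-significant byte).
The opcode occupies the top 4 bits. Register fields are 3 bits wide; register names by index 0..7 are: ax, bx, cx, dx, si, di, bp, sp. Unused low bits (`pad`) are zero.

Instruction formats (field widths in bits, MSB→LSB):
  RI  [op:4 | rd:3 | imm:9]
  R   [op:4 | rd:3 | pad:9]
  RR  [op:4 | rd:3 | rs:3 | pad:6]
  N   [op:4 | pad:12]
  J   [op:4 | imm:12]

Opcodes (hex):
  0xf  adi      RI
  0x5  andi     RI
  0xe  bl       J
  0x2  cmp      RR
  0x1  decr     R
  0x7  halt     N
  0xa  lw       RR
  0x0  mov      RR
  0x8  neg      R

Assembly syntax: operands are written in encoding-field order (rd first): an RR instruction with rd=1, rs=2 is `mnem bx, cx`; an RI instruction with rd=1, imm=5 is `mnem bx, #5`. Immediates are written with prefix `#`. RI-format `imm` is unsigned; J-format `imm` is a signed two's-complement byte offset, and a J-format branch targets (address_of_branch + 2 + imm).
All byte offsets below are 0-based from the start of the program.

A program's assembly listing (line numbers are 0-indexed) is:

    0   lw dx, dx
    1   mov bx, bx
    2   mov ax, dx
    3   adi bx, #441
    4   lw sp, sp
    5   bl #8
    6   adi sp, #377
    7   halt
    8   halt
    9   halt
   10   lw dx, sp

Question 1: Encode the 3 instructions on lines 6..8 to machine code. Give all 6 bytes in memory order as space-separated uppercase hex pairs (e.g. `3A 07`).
79 FF 00 70 00 70

6. adi fields op=0xf:4|rd=7:3|imm=377:9 → word ff79h → 79 ff
7. halt fields op=0x7:4|pad=0:12 → word 7000h → 00 70
8. halt fields op=0x7:4|pad=0:12 → word 7000h → 00 70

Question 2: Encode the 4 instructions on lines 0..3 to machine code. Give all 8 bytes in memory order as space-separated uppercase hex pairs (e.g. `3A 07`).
0. lw fields op=0xa:4|rd=3:3|rs=3:3|pad=0:6 → word a6c0h → c0 a6
1. mov fields op=0x0:4|rd=1:3|rs=1:3|pad=0:6 → word 0240h → 40 02
2. mov fields op=0x0:4|rd=0:3|rs=3:3|pad=0:6 → word 00c0h → c0 00
3. adi fields op=0xf:4|rd=1:3|imm=441:9 → word f3b9h → b9 f3

C0 A6 40 02 C0 00 B9 F3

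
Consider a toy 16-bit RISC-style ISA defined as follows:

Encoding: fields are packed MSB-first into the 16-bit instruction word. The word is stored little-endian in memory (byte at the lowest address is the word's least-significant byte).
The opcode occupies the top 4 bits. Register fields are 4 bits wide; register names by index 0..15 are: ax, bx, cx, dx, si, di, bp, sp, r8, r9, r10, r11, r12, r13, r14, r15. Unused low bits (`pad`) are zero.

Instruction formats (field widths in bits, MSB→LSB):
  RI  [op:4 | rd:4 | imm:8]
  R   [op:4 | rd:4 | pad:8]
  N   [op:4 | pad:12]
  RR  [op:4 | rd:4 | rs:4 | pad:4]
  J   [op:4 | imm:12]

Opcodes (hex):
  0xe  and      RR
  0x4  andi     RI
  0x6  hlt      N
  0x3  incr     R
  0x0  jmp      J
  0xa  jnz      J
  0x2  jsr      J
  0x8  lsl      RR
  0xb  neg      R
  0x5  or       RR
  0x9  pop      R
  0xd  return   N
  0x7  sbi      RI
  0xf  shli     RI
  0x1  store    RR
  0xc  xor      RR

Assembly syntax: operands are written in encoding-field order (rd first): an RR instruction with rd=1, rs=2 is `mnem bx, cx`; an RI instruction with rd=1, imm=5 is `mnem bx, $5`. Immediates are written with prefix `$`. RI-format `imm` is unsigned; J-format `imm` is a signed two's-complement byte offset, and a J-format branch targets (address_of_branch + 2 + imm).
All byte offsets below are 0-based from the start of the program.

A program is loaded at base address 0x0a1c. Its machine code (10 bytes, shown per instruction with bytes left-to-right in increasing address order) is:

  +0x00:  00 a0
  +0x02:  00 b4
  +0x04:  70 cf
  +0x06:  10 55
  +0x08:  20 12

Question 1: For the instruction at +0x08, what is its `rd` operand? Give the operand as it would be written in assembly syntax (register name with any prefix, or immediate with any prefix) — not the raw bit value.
cx

+0x08: 20 12 ⇒ word 0x1220 (little)
  op=0x1220>>12=0x1 ⇒ store (RR)
  rd: (w>>8)&0xf=0x2 → cx
  rs: (w>>4)&0xf=0x2 → cx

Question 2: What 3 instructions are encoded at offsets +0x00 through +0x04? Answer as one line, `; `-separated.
jnz $0; neg si; xor r15, sp

@+00  little-endian(00 a0) = 0xa000
  top 4b → 0xa → jnz [J]
  imm@[11:0]=0x0 ⇒ $0
@+02  little-endian(00 b4) = 0xb400
  top 4b → 0xb → neg [R]
  rd@[11:8]=0x4 ⇒ si
@+04  little-endian(70 cf) = 0xcf70
  top 4b → 0xc → xor [RR]
  rd@[11:8]=0xf ⇒ r15
  rs@[7:4]=0x7 ⇒ sp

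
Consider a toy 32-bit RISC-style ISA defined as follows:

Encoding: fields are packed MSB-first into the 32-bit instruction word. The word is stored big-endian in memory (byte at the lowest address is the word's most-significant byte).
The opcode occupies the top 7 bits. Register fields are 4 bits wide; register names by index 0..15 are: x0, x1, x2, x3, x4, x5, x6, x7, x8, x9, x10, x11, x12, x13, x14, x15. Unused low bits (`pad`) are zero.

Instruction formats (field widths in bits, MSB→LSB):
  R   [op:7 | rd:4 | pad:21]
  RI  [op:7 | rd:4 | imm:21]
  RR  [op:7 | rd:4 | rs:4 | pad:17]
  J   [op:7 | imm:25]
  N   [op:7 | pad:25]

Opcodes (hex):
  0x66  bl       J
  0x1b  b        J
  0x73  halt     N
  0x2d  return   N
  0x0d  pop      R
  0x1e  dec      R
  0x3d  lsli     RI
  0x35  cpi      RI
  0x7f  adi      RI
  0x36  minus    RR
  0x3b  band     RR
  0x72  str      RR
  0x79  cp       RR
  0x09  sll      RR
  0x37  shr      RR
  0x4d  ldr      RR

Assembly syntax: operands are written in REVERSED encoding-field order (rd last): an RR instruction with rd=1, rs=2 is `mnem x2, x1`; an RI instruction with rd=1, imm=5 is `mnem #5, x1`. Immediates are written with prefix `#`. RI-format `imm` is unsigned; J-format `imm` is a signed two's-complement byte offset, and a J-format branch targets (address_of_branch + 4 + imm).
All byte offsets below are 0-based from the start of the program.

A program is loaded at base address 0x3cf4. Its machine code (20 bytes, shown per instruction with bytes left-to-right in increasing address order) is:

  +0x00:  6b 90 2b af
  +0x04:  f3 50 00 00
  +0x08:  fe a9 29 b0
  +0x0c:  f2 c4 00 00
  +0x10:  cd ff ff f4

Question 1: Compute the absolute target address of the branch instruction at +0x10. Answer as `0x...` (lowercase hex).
off 0x10: read cd ff ff f4 as big → 0xcdfffff4
  top 7b → 0x66 → bl [J]
  imm@[24:0]=0x1fffff4 (s25→-12) ⇒ #-12
  target = base 0x3cf4 + off 0x10 + 4 + imm -12 = 0x3cfc

0x3cfc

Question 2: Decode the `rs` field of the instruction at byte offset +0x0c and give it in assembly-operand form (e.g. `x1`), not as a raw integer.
x2

[0c] f2 c4 00 00 → 0xf2c40000
  op=0xf2c40000>>25=0x79 ⇒ cp (RR)
  [24:21] rd=6 = x6
  [20:17] rs=2 = x2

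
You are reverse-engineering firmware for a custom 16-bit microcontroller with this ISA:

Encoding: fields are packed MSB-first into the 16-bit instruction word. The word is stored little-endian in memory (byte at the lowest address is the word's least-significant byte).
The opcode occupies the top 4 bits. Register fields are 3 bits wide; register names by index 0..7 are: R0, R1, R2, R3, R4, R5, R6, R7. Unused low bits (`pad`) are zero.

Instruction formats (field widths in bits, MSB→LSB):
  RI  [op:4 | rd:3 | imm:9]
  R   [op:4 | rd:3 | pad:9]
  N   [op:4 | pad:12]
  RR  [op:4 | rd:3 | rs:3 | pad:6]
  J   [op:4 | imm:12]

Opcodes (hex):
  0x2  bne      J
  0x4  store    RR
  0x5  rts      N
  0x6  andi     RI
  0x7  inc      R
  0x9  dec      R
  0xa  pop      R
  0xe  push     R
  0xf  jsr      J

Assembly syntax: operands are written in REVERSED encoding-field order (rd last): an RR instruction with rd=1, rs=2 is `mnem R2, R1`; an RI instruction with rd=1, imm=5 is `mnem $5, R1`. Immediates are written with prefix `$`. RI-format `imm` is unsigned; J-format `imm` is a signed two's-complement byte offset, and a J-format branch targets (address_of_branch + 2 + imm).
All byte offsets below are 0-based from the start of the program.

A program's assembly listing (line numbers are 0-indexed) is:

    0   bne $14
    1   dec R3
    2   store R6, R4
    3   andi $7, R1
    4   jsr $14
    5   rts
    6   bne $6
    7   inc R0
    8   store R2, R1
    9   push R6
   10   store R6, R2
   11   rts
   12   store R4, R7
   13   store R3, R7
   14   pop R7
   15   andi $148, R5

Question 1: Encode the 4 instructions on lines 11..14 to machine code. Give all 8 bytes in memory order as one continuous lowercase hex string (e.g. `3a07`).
0050004fc04e00ae

L11: rts op=0x5:4|pad=0:12 ⇒ 0x5000 ⇒ little 00 50
L12: store op=0x4:4|rd=7:3|rs=4:3|pad=0:6 ⇒ 0x4f00 ⇒ little 00 4f
L13: store op=0x4:4|rd=7:3|rs=3:3|pad=0:6 ⇒ 0x4ec0 ⇒ little c0 4e
L14: pop op=0xa:4|rd=7:3|pad=0:9 ⇒ 0xae00 ⇒ little 00 ae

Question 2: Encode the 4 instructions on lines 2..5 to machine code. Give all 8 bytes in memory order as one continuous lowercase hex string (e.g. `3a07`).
2. store fields op=0x4:4|rd=4:3|rs=6:3|pad=0:6 → word 4980h → 80 49
3. andi fields op=0x6:4|rd=1:3|imm=7:9 → word 6207h → 07 62
4. jsr fields op=0xf:4|imm=14:12 → word f00eh → 0e f0
5. rts fields op=0x5:4|pad=0:12 → word 5000h → 00 50

804907620ef00050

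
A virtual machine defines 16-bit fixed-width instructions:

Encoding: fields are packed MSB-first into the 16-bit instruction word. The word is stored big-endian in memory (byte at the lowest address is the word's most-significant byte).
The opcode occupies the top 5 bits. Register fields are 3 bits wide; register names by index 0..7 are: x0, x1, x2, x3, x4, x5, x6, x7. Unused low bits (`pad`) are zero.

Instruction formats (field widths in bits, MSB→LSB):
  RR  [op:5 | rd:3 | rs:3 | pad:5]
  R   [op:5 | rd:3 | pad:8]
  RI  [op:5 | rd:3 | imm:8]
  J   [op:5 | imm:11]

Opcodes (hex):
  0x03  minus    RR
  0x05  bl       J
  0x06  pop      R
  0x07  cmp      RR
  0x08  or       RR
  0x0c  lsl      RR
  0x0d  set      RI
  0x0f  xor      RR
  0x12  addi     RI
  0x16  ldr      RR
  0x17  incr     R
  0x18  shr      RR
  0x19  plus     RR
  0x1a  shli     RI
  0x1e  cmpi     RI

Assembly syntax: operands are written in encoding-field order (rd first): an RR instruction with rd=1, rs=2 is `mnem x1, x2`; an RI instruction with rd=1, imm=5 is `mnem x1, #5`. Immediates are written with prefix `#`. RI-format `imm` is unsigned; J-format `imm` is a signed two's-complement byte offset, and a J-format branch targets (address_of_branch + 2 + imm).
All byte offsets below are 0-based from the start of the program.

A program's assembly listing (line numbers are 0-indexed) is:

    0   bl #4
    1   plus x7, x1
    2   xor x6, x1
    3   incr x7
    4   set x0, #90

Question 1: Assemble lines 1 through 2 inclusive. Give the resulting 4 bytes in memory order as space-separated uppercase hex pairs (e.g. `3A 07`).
CF 20 7E 20

1. plus fields op=0x19:5|rd=7:3|rs=1:3|pad=0:5 → word cf20h → cf 20
2. xor fields op=0xf:5|rd=6:3|rs=1:3|pad=0:5 → word 7e20h → 7e 20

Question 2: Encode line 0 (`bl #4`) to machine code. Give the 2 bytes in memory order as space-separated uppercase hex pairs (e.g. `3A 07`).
28 04

L0: bl op=0x5:5|imm=4:11 ⇒ 0x2804 ⇒ big 28 04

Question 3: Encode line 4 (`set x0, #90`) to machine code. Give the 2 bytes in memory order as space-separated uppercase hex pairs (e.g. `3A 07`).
L4: set op=0xd:5|rd=0:3|imm=90:8 ⇒ 0x685a ⇒ big 68 5a

68 5A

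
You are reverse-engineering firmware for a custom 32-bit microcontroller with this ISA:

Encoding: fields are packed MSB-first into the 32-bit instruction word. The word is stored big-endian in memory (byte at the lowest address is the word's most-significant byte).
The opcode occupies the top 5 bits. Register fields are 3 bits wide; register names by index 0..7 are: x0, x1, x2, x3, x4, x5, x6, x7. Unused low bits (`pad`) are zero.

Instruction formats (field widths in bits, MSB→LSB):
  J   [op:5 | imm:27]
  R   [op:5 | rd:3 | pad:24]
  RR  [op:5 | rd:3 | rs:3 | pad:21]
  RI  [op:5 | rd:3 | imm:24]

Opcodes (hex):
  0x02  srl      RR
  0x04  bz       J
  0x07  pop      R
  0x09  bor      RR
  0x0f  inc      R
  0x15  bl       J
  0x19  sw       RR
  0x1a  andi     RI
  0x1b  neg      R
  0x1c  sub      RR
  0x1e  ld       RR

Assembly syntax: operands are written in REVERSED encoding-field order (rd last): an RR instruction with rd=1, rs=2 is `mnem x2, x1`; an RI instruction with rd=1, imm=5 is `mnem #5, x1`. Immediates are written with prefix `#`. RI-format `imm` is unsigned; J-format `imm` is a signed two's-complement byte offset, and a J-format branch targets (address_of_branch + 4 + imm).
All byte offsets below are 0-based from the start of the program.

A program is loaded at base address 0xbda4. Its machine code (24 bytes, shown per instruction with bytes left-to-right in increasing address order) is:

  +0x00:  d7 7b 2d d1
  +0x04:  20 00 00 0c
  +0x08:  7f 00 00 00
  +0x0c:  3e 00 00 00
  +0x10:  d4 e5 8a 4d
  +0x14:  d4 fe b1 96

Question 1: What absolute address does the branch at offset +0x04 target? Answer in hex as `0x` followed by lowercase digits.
+0x04: 20 00 00 0c ⇒ word 0x2000000c (big)
  opcode bits[31:27]=0x4: bz/J
  [26:0] imm=12 = #12
  target = base 0xbda4 + off 0x04 + 4 + imm 12 = 0xbdb8

0xbdb8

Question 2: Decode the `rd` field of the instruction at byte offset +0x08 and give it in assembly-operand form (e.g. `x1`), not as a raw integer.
@+08  big-endian(7f 00 00 00) = 0x7f000000
  op=0x7f000000>>27=0xf ⇒ inc (R)
  rd: (w>>24)&0x7=0x7 → x7

x7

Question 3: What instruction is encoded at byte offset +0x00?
andi #8072657, x7

@+00  big-endian(d7 7b 2d d1) = 0xd77b2dd1
  top 5b → 0x1a → andi [RI]
  [26:24] rd=7 = x7
  [23:0] imm=8072657 = #8072657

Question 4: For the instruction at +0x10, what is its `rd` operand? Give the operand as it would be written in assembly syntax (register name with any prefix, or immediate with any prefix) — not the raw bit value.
@+10  big-endian(d4 e5 8a 4d) = 0xd4e58a4d
  opcode bits[31:27]=0x1a: andi/RI
  rd@[26:24]=0x4 ⇒ x4
  imm@[23:0]=0xe58a4d ⇒ #15043149

x4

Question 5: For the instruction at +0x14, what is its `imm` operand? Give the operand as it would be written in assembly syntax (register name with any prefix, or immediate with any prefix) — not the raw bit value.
off 0x14: read d4 fe b1 96 as big → 0xd4feb196
  top 5b → 0x1a → andi [RI]
  rd@[26:24]=0x4 ⇒ x4
  imm@[23:0]=0xfeb196 ⇒ #16691606

#16691606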